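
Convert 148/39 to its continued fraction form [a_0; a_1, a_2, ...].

[3; 1, 3, 1, 7]

Run the Euclidean algorithm on 148 and 39; the successive quotients are the partial quotients a_0, a_1, ... (each step inverts the fractional part left over by the previous one):
  148 = 3*39 + 31, so a_0 = 3.
  39 = 1*31 + 8, so a_1 = 1.
  31 = 3*8 + 7, so a_2 = 3.
  8 = 1*7 + 1, so a_3 = 1.
  7 = 7*1 + 0, so a_4 = 7.
The remainder reaches 0 after 5 divisions, so the expansion has 5 partial quotients, read off in order.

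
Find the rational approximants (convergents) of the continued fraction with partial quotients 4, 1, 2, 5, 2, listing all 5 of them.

4/1, 5/1, 14/3, 75/16, 164/35

Using the convergent recurrence p_i = a_i*p_{i-1} + p_{i-2}, q_i = a_i*q_{i-1} + q_{i-2} with p_{-2}=0, p_{-1}=1, q_{-2}=1, q_{-1}=0:
  i=0: a_0=4, p_0 = 4*1 + 0 = 4, q_0 = 4*0 + 1 = 1.
  i=1: a_1=1, p_1 = 1*4 + 1 = 5, q_1 = 1*1 + 0 = 1.
  i=2: a_2=2, p_2 = 2*5 + 4 = 14, q_2 = 2*1 + 1 = 3.
  i=3: a_3=5, p_3 = 5*14 + 5 = 75, q_3 = 5*3 + 1 = 16.
  i=4: a_4=2, p_4 = 2*75 + 14 = 164, q_4 = 2*16 + 3 = 35.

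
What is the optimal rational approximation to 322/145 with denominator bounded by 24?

20/9

Expand x = 322/145 as a continued fraction with the Euclidean algorithm:
  322 = 2*145 + 32, so a_0 = 2.
  145 = 4*32 + 17, so a_1 = 4.
  32 = 1*17 + 15, so a_2 = 1.
  17 = 1*15 + 2, so a_3 = 1.
  15 = 7*2 + 1, so a_4 = 7.
  2 = 2*1 + 0, so a_5 = 2.
so x = [2; 4, 1, 1, 7, 2].
Convergents (p_i = a_i*p_{i-1} + p_{i-2}, q_i = a_i*q_{i-1} + q_{i-2} with p_{-2}=0, p_{-1}=1, q_{-2}=1, q_{-1}=0), until the denominator exceeds 24:
  i=0: a_0=2, p_0 = 2*1 + 0 = 2, q_0 = 2*0 + 1 = 1.
  i=1: a_1=4, p_1 = 4*2 + 1 = 9, q_1 = 4*1 + 0 = 4.
  i=2: a_2=1, p_2 = 1*9 + 2 = 11, q_2 = 1*4 + 1 = 5.
  i=3: a_3=1, p_3 = 1*11 + 9 = 20, q_3 = 1*5 + 4 = 9.
  i=4: a_4=7, p_4 = 7*20 + 11 = 151, q_4 = 7*9 + 5 = 68.
q_4 = 68 > 24, so the last convergent with denominator <= 24 is p_3/q_3 = 20/9.
The closest fraction with denominator <= 24 is either p_3/q_3 or the intermediate fraction (k*p_3 + p_2)/(k*q_3 + q_2) with the largest k >= 1 whose denominator stays <= 24; these approach x as k grows, and every other convergent or intermediate fraction in range is farther away.
Largest k: floor((24 - q_2)/q_3) = floor((24 - 5)/9) = 2.
That gives (2*20 + 11)/(2*9 + 5) = 51/23.
Compare the errors: |x - 20/9| = |322*9 - 20*145|/(145*9) = 2/1305, and |x - 51/23| = |322*23 - 51*145|/(145*23) = 11/3335.
Cross-multiplying, 2*3335 = 6670 < 14355 = 11*1305, so 2/1305 is smaller: the convergent 20/9 is closer to x than 51/23.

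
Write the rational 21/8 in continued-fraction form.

[2; 1, 1, 1, 2]

Run the Euclidean algorithm on 21 and 8; the successive quotients are the partial quotients a_0, a_1, ... (each step inverts the fractional part left over by the previous one):
  21 = 2*8 + 5, so a_0 = 2.
  8 = 1*5 + 3, so a_1 = 1.
  5 = 1*3 + 2, so a_2 = 1.
  3 = 1*2 + 1, so a_3 = 1.
  2 = 2*1 + 0, so a_4 = 2.
The remainder reaches 0 after 5 divisions, so the expansion has 5 partial quotients, read off in order.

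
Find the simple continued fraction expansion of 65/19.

Run the Euclidean algorithm on 65 and 19; the successive quotients are the partial quotients a_0, a_1, ... (each step inverts the fractional part left over by the previous one):
  65 = 3*19 + 8, so a_0 = 3.
  19 = 2*8 + 3, so a_1 = 2.
  8 = 2*3 + 2, so a_2 = 2.
  3 = 1*2 + 1, so a_3 = 1.
  2 = 2*1 + 0, so a_4 = 2.
The remainder reaches 0 after 5 divisions, so the expansion has 5 partial quotients, read off in order.

[3; 2, 2, 1, 2]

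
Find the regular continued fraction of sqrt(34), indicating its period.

[5; (1, 4, 1, 10)]

Write x_i = (sqrt(34) + m_i)/d_i with (m_0, d_0) = (0, 1). a_0 = floor(sqrt(34)) = 5, since 5^2 = 25 <= 34 < 36 = 6^2.
Iterate m_{i+1} = d_i*a_i - m_i, d_{i+1} = (34 - m_{i+1}^2)/d_i, a_{i+1} = floor((a_0 + m_{i+1})/d_{i+1}):
  m_1 = 1*5 - 0 = 5, d_1 = (34 - 5^2)/1 = 9/1 = 9, a_1 = floor((5 + 5)/9) = 1.
  m_2 = 9*1 - 5 = 4, d_2 = (34 - 4^2)/9 = 18/9 = 2, a_2 = floor((5 + 4)/2) = 4.
  m_3 = 2*4 - 4 = 4, d_3 = (34 - 4^2)/2 = 18/2 = 9, a_3 = floor((5 + 4)/9) = 1.
  m_4 = 9*1 - 4 = 5, d_4 = (34 - 5^2)/9 = 9/9 = 1, a_4 = floor((5 + 5)/1) = 10.
  m_5 = 1*10 - 5 = 5, d_5 = (34 - 5^2)/1 = 9/1 = 9: (m_5, d_5) = (m_1, d_1) = (5, 9), so from here the quotients repeat a_1, ..., a_4; the period length is 4.
Hence the expansion of sqrt(34) is a_0 = 5 followed by the repeating block 1, 4, 1, 10 (period 4).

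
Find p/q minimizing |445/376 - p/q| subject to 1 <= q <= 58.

Expand x = 445/376 as a continued fraction with the Euclidean algorithm:
  445 = 1*376 + 69, so a_0 = 1.
  376 = 5*69 + 31, so a_1 = 5.
  69 = 2*31 + 7, so a_2 = 2.
  31 = 4*7 + 3, so a_3 = 4.
  7 = 2*3 + 1, so a_4 = 2.
  3 = 3*1 + 0, so a_5 = 3.
so x = [1; 5, 2, 4, 2, 3].
Convergents (p_i = a_i*p_{i-1} + p_{i-2}, q_i = a_i*q_{i-1} + q_{i-2} with p_{-2}=0, p_{-1}=1, q_{-2}=1, q_{-1}=0), until the denominator exceeds 58:
  i=0: a_0=1, p_0 = 1*1 + 0 = 1, q_0 = 1*0 + 1 = 1.
  i=1: a_1=5, p_1 = 5*1 + 1 = 6, q_1 = 5*1 + 0 = 5.
  i=2: a_2=2, p_2 = 2*6 + 1 = 13, q_2 = 2*5 + 1 = 11.
  i=3: a_3=4, p_3 = 4*13 + 6 = 58, q_3 = 4*11 + 5 = 49.
  i=4: a_4=2, p_4 = 2*58 + 13 = 129, q_4 = 2*49 + 11 = 109.
q_4 = 109 > 58, so the last convergent with denominator <= 58 is p_3/q_3 = 58/49.
The closest fraction with denominator <= 58 is either p_3/q_3 or the intermediate fraction (k*p_3 + p_2)/(k*q_3 + q_2) with the largest k >= 1 whose denominator stays <= 58; these approach x as k grows, and every other convergent or intermediate fraction in range is farther away.
Largest k: floor((58 - q_2)/q_3) = floor((58 - 11)/49) = 0.
Since k = 0, no intermediate fraction beyond p_3/q_3 has denominator <= 58, so the convergent 58/49 is the closest (its error is |445*49 - 58*376|/(376*49) = 3/18424).

58/49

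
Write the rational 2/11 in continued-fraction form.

[0; 5, 2]

Run the Euclidean algorithm on 2 and 11; the successive quotients are the partial quotients a_0, a_1, ... (each step inverts the fractional part left over by the previous one):
  2 = 0*11 + 2, so a_0 = 0.
  11 = 5*2 + 1, so a_1 = 5.
  2 = 2*1 + 0, so a_2 = 2.
The remainder reaches 0 after 3 divisions, so the expansion has 3 partial quotients, read off in order.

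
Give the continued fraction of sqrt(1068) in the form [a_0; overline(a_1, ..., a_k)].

[32; overline(1, 2, 7, 1, 5, 16, 5, 1, 7, 2, 1, 64)]

Write x_i = (sqrt(1068) + m_i)/d_i with (m_0, d_0) = (0, 1). a_0 = floor(sqrt(1068)) = 32, since 32^2 = 1024 <= 1068 < 1089 = 33^2.
Iterate m_{i+1} = d_i*a_i - m_i, d_{i+1} = (1068 - m_{i+1}^2)/d_i, a_{i+1} = floor((a_0 + m_{i+1})/d_{i+1}):
  m_1 = 1*32 - 0 = 32, d_1 = (1068 - 32^2)/1 = 44/1 = 44, a_1 = floor((32 + 32)/44) = 1.
  m_2 = 44*1 - 32 = 12, d_2 = (1068 - 12^2)/44 = 924/44 = 21, a_2 = floor((32 + 12)/21) = 2.
  m_3 = 21*2 - 12 = 30, d_3 = (1068 - 30^2)/21 = 168/21 = 8, a_3 = floor((32 + 30)/8) = 7.
  m_4 = 8*7 - 30 = 26, d_4 = (1068 - 26^2)/8 = 392/8 = 49, a_4 = floor((32 + 26)/49) = 1.
  m_5 = 49*1 - 26 = 23, d_5 = (1068 - 23^2)/49 = 539/49 = 11, a_5 = floor((32 + 23)/11) = 5.
  m_6 = 11*5 - 23 = 32, d_6 = (1068 - 32^2)/11 = 44/11 = 4, a_6 = floor((32 + 32)/4) = 16.
  m_7 = 4*16 - 32 = 32, d_7 = (1068 - 32^2)/4 = 44/4 = 11, a_7 = floor((32 + 32)/11) = 5.
  m_8 = 11*5 - 32 = 23, d_8 = (1068 - 23^2)/11 = 539/11 = 49, a_8 = floor((32 + 23)/49) = 1.
  m_9 = 49*1 - 23 = 26, d_9 = (1068 - 26^2)/49 = 392/49 = 8, a_9 = floor((32 + 26)/8) = 7.
  m_10 = 8*7 - 26 = 30, d_10 = (1068 - 30^2)/8 = 168/8 = 21, a_10 = floor((32 + 30)/21) = 2.
  m_11 = 21*2 - 30 = 12, d_11 = (1068 - 12^2)/21 = 924/21 = 44, a_11 = floor((32 + 12)/44) = 1.
  m_12 = 44*1 - 12 = 32, d_12 = (1068 - 32^2)/44 = 44/44 = 1, a_12 = floor((32 + 32)/1) = 64.
  m_13 = 1*64 - 32 = 32, d_13 = (1068 - 32^2)/1 = 44/1 = 44: (m_13, d_13) = (m_1, d_1) = (32, 44), so from here the quotients repeat a_1, ..., a_12; the period length is 12.
Hence the expansion of sqrt(1068) is a_0 = 32 followed by the repeating block 1, 2, 7, 1, 5, 16, 5, 1, 7, 2, 1, 64 (period 12).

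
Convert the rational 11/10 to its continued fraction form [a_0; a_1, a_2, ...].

[1; 10]

Run the Euclidean algorithm on 11 and 10; the successive quotients are the partial quotients a_0, a_1, ... (each step inverts the fractional part left over by the previous one):
  11 = 1*10 + 1, so a_0 = 1.
  10 = 10*1 + 0, so a_1 = 10.
The remainder reaches 0 after 2 divisions, so the expansion has 2 partial quotients, read off in order.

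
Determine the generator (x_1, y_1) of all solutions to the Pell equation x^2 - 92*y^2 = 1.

(x, y) = (1151, 120)

First expand sqrt(92) as a continued fraction. With x_i = (sqrt(92) + m_i)/d_i and (m_0, d_0) = (0, 1): a_0 = floor(sqrt(92)) = 9, since 9^2 = 81 <= 92 < 100 = 10^2.
Iterate m_{i+1} = d_i*a_i - m_i, d_{i+1} = (92 - m_{i+1}^2)/d_i, a_{i+1} = floor((a_0 + m_{i+1})/d_{i+1}):
  m_1 = 1*9 - 0 = 9, d_1 = (92 - 9^2)/1 = 11/1 = 11, a_1 = floor((9 + 9)/11) = 1.
  m_2 = 11*1 - 9 = 2, d_2 = (92 - 2^2)/11 = 88/11 = 8, a_2 = floor((9 + 2)/8) = 1.
  m_3 = 8*1 - 2 = 6, d_3 = (92 - 6^2)/8 = 56/8 = 7, a_3 = floor((9 + 6)/7) = 2.
  m_4 = 7*2 - 6 = 8, d_4 = (92 - 8^2)/7 = 28/7 = 4, a_4 = floor((9 + 8)/4) = 4.
  m_5 = 4*4 - 8 = 8, d_5 = (92 - 8^2)/4 = 28/4 = 7, a_5 = floor((9 + 8)/7) = 2.
  m_6 = 7*2 - 8 = 6, d_6 = (92 - 6^2)/7 = 56/7 = 8, a_6 = floor((9 + 6)/8) = 1.
  m_7 = 8*1 - 6 = 2, d_7 = (92 - 2^2)/8 = 88/8 = 11, a_7 = floor((9 + 2)/11) = 1.
  m_8 = 11*1 - 2 = 9, d_8 = (92 - 9^2)/11 = 11/11 = 1, a_8 = floor((9 + 9)/1) = 18.
  m_9 = 1*18 - 9 = 9, d_9 = (92 - 9^2)/1 = 11/1 = 11: (m_9, d_9) = (m_1, d_1) = (9, 11), so from here the quotients repeat a_1, ..., a_8; the period length is 8.
So sqrt(92) = [9; (1, 1, 2, 4, 2, 1, 1, 18)] with period length k = 8.
k is even, so the fundamental solution of x^2 - 92y^2 = 1 is (p_{k-1}, q_{k-1}) = (p_7, q_7); compute convergents through index 7.
Convergents (p_i = a_i*p_{i-1} + p_{i-2}, q_i = a_i*q_{i-1} + q_{i-2} with p_{-2}=0, p_{-1}=1, q_{-2}=1, q_{-1}=0):
  i=0: a_0=9, p_0 = 9*1 + 0 = 9, q_0 = 9*0 + 1 = 1.
  i=1: a_1=1, p_1 = 1*9 + 1 = 10, q_1 = 1*1 + 0 = 1.
  i=2: a_2=1, p_2 = 1*10 + 9 = 19, q_2 = 1*1 + 1 = 2.
  i=3: a_3=2, p_3 = 2*19 + 10 = 48, q_3 = 2*2 + 1 = 5.
  i=4: a_4=4, p_4 = 4*48 + 19 = 211, q_4 = 4*5 + 2 = 22.
  i=5: a_5=2, p_5 = 2*211 + 48 = 470, q_5 = 2*22 + 5 = 49.
  i=6: a_6=1, p_6 = 1*470 + 211 = 681, q_6 = 1*49 + 22 = 71.
  i=7: a_7=1, p_7 = 1*681 + 470 = 1151, q_7 = 1*71 + 49 = 120.
Check: 1151^2 - 92*120^2 = 1324801 - 1324800 = 1, so (x, y) = (1151, 120) solves the equation, and by the theorem it is the least positive solution.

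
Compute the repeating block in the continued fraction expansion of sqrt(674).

[25; (1, 24, 1, 50)]

Write x_i = (sqrt(674) + m_i)/d_i with (m_0, d_0) = (0, 1). a_0 = floor(sqrt(674)) = 25, since 25^2 = 625 <= 674 < 676 = 26^2.
Iterate m_{i+1} = d_i*a_i - m_i, d_{i+1} = (674 - m_{i+1}^2)/d_i, a_{i+1} = floor((a_0 + m_{i+1})/d_{i+1}):
  m_1 = 1*25 - 0 = 25, d_1 = (674 - 25^2)/1 = 49/1 = 49, a_1 = floor((25 + 25)/49) = 1.
  m_2 = 49*1 - 25 = 24, d_2 = (674 - 24^2)/49 = 98/49 = 2, a_2 = floor((25 + 24)/2) = 24.
  m_3 = 2*24 - 24 = 24, d_3 = (674 - 24^2)/2 = 98/2 = 49, a_3 = floor((25 + 24)/49) = 1.
  m_4 = 49*1 - 24 = 25, d_4 = (674 - 25^2)/49 = 49/49 = 1, a_4 = floor((25 + 25)/1) = 50.
  m_5 = 1*50 - 25 = 25, d_5 = (674 - 25^2)/1 = 49/1 = 49: (m_5, d_5) = (m_1, d_1) = (25, 49), so from here the quotients repeat a_1, ..., a_4; the period length is 4.
Hence the expansion of sqrt(674) is a_0 = 25 followed by the repeating block 1, 24, 1, 50 (period 4).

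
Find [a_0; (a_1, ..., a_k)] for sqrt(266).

[16; (3, 4, 3, 32)]

Write x_i = (sqrt(266) + m_i)/d_i with (m_0, d_0) = (0, 1). a_0 = floor(sqrt(266)) = 16, since 16^2 = 256 <= 266 < 289 = 17^2.
Iterate m_{i+1} = d_i*a_i - m_i, d_{i+1} = (266 - m_{i+1}^2)/d_i, a_{i+1} = floor((a_0 + m_{i+1})/d_{i+1}):
  m_1 = 1*16 - 0 = 16, d_1 = (266 - 16^2)/1 = 10/1 = 10, a_1 = floor((16 + 16)/10) = 3.
  m_2 = 10*3 - 16 = 14, d_2 = (266 - 14^2)/10 = 70/10 = 7, a_2 = floor((16 + 14)/7) = 4.
  m_3 = 7*4 - 14 = 14, d_3 = (266 - 14^2)/7 = 70/7 = 10, a_3 = floor((16 + 14)/10) = 3.
  m_4 = 10*3 - 14 = 16, d_4 = (266 - 16^2)/10 = 10/10 = 1, a_4 = floor((16 + 16)/1) = 32.
  m_5 = 1*32 - 16 = 16, d_5 = (266 - 16^2)/1 = 10/1 = 10: (m_5, d_5) = (m_1, d_1) = (16, 10), so from here the quotients repeat a_1, ..., a_4; the period length is 4.
Hence the expansion of sqrt(266) is a_0 = 16 followed by the repeating block 3, 4, 3, 32 (period 4).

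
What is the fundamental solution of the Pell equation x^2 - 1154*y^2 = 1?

First expand sqrt(1154) as a continued fraction. With x_i = (sqrt(1154) + m_i)/d_i and (m_0, d_0) = (0, 1): a_0 = floor(sqrt(1154)) = 33, since 33^2 = 1089 <= 1154 < 1156 = 34^2.
Iterate m_{i+1} = d_i*a_i - m_i, d_{i+1} = (1154 - m_{i+1}^2)/d_i, a_{i+1} = floor((a_0 + m_{i+1})/d_{i+1}):
  m_1 = 1*33 - 0 = 33, d_1 = (1154 - 33^2)/1 = 65/1 = 65, a_1 = floor((33 + 33)/65) = 1.
  m_2 = 65*1 - 33 = 32, d_2 = (1154 - 32^2)/65 = 130/65 = 2, a_2 = floor((33 + 32)/2) = 32.
  m_3 = 2*32 - 32 = 32, d_3 = (1154 - 32^2)/2 = 130/2 = 65, a_3 = floor((33 + 32)/65) = 1.
  m_4 = 65*1 - 32 = 33, d_4 = (1154 - 33^2)/65 = 65/65 = 1, a_4 = floor((33 + 33)/1) = 66.
  m_5 = 1*66 - 33 = 33, d_5 = (1154 - 33^2)/1 = 65/1 = 65: (m_5, d_5) = (m_1, d_1) = (33, 65), so from here the quotients repeat a_1, ..., a_4; the period length is 4.
So sqrt(1154) = [33; (1, 32, 1, 66)] with period length k = 4.
k is even, so the fundamental solution of x^2 - 1154y^2 = 1 is (p_{k-1}, q_{k-1}) = (p_3, q_3); compute convergents through index 3.
Convergents (p_i = a_i*p_{i-1} + p_{i-2}, q_i = a_i*q_{i-1} + q_{i-2} with p_{-2}=0, p_{-1}=1, q_{-2}=1, q_{-1}=0):
  i=0: a_0=33, p_0 = 33*1 + 0 = 33, q_0 = 33*0 + 1 = 1.
  i=1: a_1=1, p_1 = 1*33 + 1 = 34, q_1 = 1*1 + 0 = 1.
  i=2: a_2=32, p_2 = 32*34 + 33 = 1121, q_2 = 32*1 + 1 = 33.
  i=3: a_3=1, p_3 = 1*1121 + 34 = 1155, q_3 = 1*33 + 1 = 34.
Check: 1155^2 - 1154*34^2 = 1334025 - 1334024 = 1, so (x, y) = (1155, 34) solves the equation, and by the theorem it is the least positive solution.

(x, y) = (1155, 34)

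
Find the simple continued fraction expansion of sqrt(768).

[27; (1, 2, 2, 13, 2, 2, 1, 54)]

Write x_i = (sqrt(768) + m_i)/d_i with (m_0, d_0) = (0, 1). a_0 = floor(sqrt(768)) = 27, since 27^2 = 729 <= 768 < 784 = 28^2.
Iterate m_{i+1} = d_i*a_i - m_i, d_{i+1} = (768 - m_{i+1}^2)/d_i, a_{i+1} = floor((a_0 + m_{i+1})/d_{i+1}):
  m_1 = 1*27 - 0 = 27, d_1 = (768 - 27^2)/1 = 39/1 = 39, a_1 = floor((27 + 27)/39) = 1.
  m_2 = 39*1 - 27 = 12, d_2 = (768 - 12^2)/39 = 624/39 = 16, a_2 = floor((27 + 12)/16) = 2.
  m_3 = 16*2 - 12 = 20, d_3 = (768 - 20^2)/16 = 368/16 = 23, a_3 = floor((27 + 20)/23) = 2.
  m_4 = 23*2 - 20 = 26, d_4 = (768 - 26^2)/23 = 92/23 = 4, a_4 = floor((27 + 26)/4) = 13.
  m_5 = 4*13 - 26 = 26, d_5 = (768 - 26^2)/4 = 92/4 = 23, a_5 = floor((27 + 26)/23) = 2.
  m_6 = 23*2 - 26 = 20, d_6 = (768 - 20^2)/23 = 368/23 = 16, a_6 = floor((27 + 20)/16) = 2.
  m_7 = 16*2 - 20 = 12, d_7 = (768 - 12^2)/16 = 624/16 = 39, a_7 = floor((27 + 12)/39) = 1.
  m_8 = 39*1 - 12 = 27, d_8 = (768 - 27^2)/39 = 39/39 = 1, a_8 = floor((27 + 27)/1) = 54.
  m_9 = 1*54 - 27 = 27, d_9 = (768 - 27^2)/1 = 39/1 = 39: (m_9, d_9) = (m_1, d_1) = (27, 39), so from here the quotients repeat a_1, ..., a_8; the period length is 8.
Hence the expansion of sqrt(768) is a_0 = 27 followed by the repeating block 1, 2, 2, 13, 2, 2, 1, 54 (period 8).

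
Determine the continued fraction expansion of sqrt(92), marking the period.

[9; (1, 1, 2, 4, 2, 1, 1, 18)]

Write x_i = (sqrt(92) + m_i)/d_i with (m_0, d_0) = (0, 1). a_0 = floor(sqrt(92)) = 9, since 9^2 = 81 <= 92 < 100 = 10^2.
Iterate m_{i+1} = d_i*a_i - m_i, d_{i+1} = (92 - m_{i+1}^2)/d_i, a_{i+1} = floor((a_0 + m_{i+1})/d_{i+1}):
  m_1 = 1*9 - 0 = 9, d_1 = (92 - 9^2)/1 = 11/1 = 11, a_1 = floor((9 + 9)/11) = 1.
  m_2 = 11*1 - 9 = 2, d_2 = (92 - 2^2)/11 = 88/11 = 8, a_2 = floor((9 + 2)/8) = 1.
  m_3 = 8*1 - 2 = 6, d_3 = (92 - 6^2)/8 = 56/8 = 7, a_3 = floor((9 + 6)/7) = 2.
  m_4 = 7*2 - 6 = 8, d_4 = (92 - 8^2)/7 = 28/7 = 4, a_4 = floor((9 + 8)/4) = 4.
  m_5 = 4*4 - 8 = 8, d_5 = (92 - 8^2)/4 = 28/4 = 7, a_5 = floor((9 + 8)/7) = 2.
  m_6 = 7*2 - 8 = 6, d_6 = (92 - 6^2)/7 = 56/7 = 8, a_6 = floor((9 + 6)/8) = 1.
  m_7 = 8*1 - 6 = 2, d_7 = (92 - 2^2)/8 = 88/8 = 11, a_7 = floor((9 + 2)/11) = 1.
  m_8 = 11*1 - 2 = 9, d_8 = (92 - 9^2)/11 = 11/11 = 1, a_8 = floor((9 + 9)/1) = 18.
  m_9 = 1*18 - 9 = 9, d_9 = (92 - 9^2)/1 = 11/1 = 11: (m_9, d_9) = (m_1, d_1) = (9, 11), so from here the quotients repeat a_1, ..., a_8; the period length is 8.
Hence the expansion of sqrt(92) is a_0 = 9 followed by the repeating block 1, 1, 2, 4, 2, 1, 1, 18 (period 8).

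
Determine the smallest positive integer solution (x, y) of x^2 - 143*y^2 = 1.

First expand sqrt(143) as a continued fraction. With x_i = (sqrt(143) + m_i)/d_i and (m_0, d_0) = (0, 1): a_0 = floor(sqrt(143)) = 11, since 11^2 = 121 <= 143 < 144 = 12^2.
Iterate m_{i+1} = d_i*a_i - m_i, d_{i+1} = (143 - m_{i+1}^2)/d_i, a_{i+1} = floor((a_0 + m_{i+1})/d_{i+1}):
  m_1 = 1*11 - 0 = 11, d_1 = (143 - 11^2)/1 = 22/1 = 22, a_1 = floor((11 + 11)/22) = 1.
  m_2 = 22*1 - 11 = 11, d_2 = (143 - 11^2)/22 = 22/22 = 1, a_2 = floor((11 + 11)/1) = 22.
  m_3 = 1*22 - 11 = 11, d_3 = (143 - 11^2)/1 = 22/1 = 22: (m_3, d_3) = (m_1, d_1) = (11, 22), so from here the quotients repeat a_1, a_2; the period length is 2.
So sqrt(143) = [11; (1, 22)] with period length k = 2.
k is even, so the fundamental solution of x^2 - 143y^2 = 1 is (p_{k-1}, q_{k-1}) = (p_1, q_1); compute convergents through index 1.
Convergents (p_i = a_i*p_{i-1} + p_{i-2}, q_i = a_i*q_{i-1} + q_{i-2} with p_{-2}=0, p_{-1}=1, q_{-2}=1, q_{-1}=0):
  i=0: a_0=11, p_0 = 11*1 + 0 = 11, q_0 = 11*0 + 1 = 1.
  i=1: a_1=1, p_1 = 1*11 + 1 = 12, q_1 = 1*1 + 0 = 1.
Check: 12^2 - 143*1^2 = 144 - 143 = 1, so (x, y) = (12, 1) solves the equation, and by the theorem it is the least positive solution.

(x, y) = (12, 1)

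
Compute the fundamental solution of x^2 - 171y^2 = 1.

(x, y) = (170, 13)

First expand sqrt(171) as a continued fraction. With x_i = (sqrt(171) + m_i)/d_i and (m_0, d_0) = (0, 1): a_0 = floor(sqrt(171)) = 13, since 13^2 = 169 <= 171 < 196 = 14^2.
Iterate m_{i+1} = d_i*a_i - m_i, d_{i+1} = (171 - m_{i+1}^2)/d_i, a_{i+1} = floor((a_0 + m_{i+1})/d_{i+1}):
  m_1 = 1*13 - 0 = 13, d_1 = (171 - 13^2)/1 = 2/1 = 2, a_1 = floor((13 + 13)/2) = 13.
  m_2 = 2*13 - 13 = 13, d_2 = (171 - 13^2)/2 = 2/2 = 1, a_2 = floor((13 + 13)/1) = 26.
  m_3 = 1*26 - 13 = 13, d_3 = (171 - 13^2)/1 = 2/1 = 2: (m_3, d_3) = (m_1, d_1) = (13, 2), so from here the quotients repeat a_1, a_2; the period length is 2.
So sqrt(171) = [13; (13, 26)] with period length k = 2.
k is even, so the fundamental solution of x^2 - 171y^2 = 1 is (p_{k-1}, q_{k-1}) = (p_1, q_1); compute convergents through index 1.
Convergents (p_i = a_i*p_{i-1} + p_{i-2}, q_i = a_i*q_{i-1} + q_{i-2} with p_{-2}=0, p_{-1}=1, q_{-2}=1, q_{-1}=0):
  i=0: a_0=13, p_0 = 13*1 + 0 = 13, q_0 = 13*0 + 1 = 1.
  i=1: a_1=13, p_1 = 13*13 + 1 = 170, q_1 = 13*1 + 0 = 13.
Check: 170^2 - 171*13^2 = 28900 - 28899 = 1, so (x, y) = (170, 13) solves the equation, and by the theorem it is the least positive solution.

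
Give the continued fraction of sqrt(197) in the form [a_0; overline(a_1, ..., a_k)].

Write x_i = (sqrt(197) + m_i)/d_i with (m_0, d_0) = (0, 1). a_0 = floor(sqrt(197)) = 14, since 14^2 = 196 <= 197 < 225 = 15^2.
Iterate m_{i+1} = d_i*a_i - m_i, d_{i+1} = (197 - m_{i+1}^2)/d_i, a_{i+1} = floor((a_0 + m_{i+1})/d_{i+1}):
  m_1 = 1*14 - 0 = 14, d_1 = (197 - 14^2)/1 = 1/1 = 1, a_1 = floor((14 + 14)/1) = 28.
  m_2 = 1*28 - 14 = 14, d_2 = (197 - 14^2)/1 = 1/1 = 1: (m_2, d_2) = (m_1, d_1) = (14, 1), so from here the quotient a_1 repeats; the period length is 1.
Hence the expansion of sqrt(197) is a_0 = 14 followed by the repeating block 28 (period 1).

[14; overline(28)]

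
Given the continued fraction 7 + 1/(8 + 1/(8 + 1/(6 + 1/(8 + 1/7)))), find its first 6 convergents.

Using the convergent recurrence p_i = a_i*p_{i-1} + p_{i-2}, q_i = a_i*q_{i-1} + q_{i-2} with p_{-2}=0, p_{-1}=1, q_{-2}=1, q_{-1}=0:
  i=0: a_0=7, p_0 = 7*1 + 0 = 7, q_0 = 7*0 + 1 = 1.
  i=1: a_1=8, p_1 = 8*7 + 1 = 57, q_1 = 8*1 + 0 = 8.
  i=2: a_2=8, p_2 = 8*57 + 7 = 463, q_2 = 8*8 + 1 = 65.
  i=3: a_3=6, p_3 = 6*463 + 57 = 2835, q_3 = 6*65 + 8 = 398.
  i=4: a_4=8, p_4 = 8*2835 + 463 = 23143, q_4 = 8*398 + 65 = 3249.
  i=5: a_5=7, p_5 = 7*23143 + 2835 = 164836, q_5 = 7*3249 + 398 = 23141.

7/1, 57/8, 463/65, 2835/398, 23143/3249, 164836/23141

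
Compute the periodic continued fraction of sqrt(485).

Write x_i = (sqrt(485) + m_i)/d_i with (m_0, d_0) = (0, 1). a_0 = floor(sqrt(485)) = 22, since 22^2 = 484 <= 485 < 529 = 23^2.
Iterate m_{i+1} = d_i*a_i - m_i, d_{i+1} = (485 - m_{i+1}^2)/d_i, a_{i+1} = floor((a_0 + m_{i+1})/d_{i+1}):
  m_1 = 1*22 - 0 = 22, d_1 = (485 - 22^2)/1 = 1/1 = 1, a_1 = floor((22 + 22)/1) = 44.
  m_2 = 1*44 - 22 = 22, d_2 = (485 - 22^2)/1 = 1/1 = 1: (m_2, d_2) = (m_1, d_1) = (22, 1), so from here the quotient a_1 repeats; the period length is 1.
Hence the expansion of sqrt(485) is a_0 = 22 followed by the repeating block 44 (period 1).

[22; (44)]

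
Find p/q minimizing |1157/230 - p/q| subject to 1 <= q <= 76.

Expand x = 1157/230 as a continued fraction with the Euclidean algorithm:
  1157 = 5*230 + 7, so a_0 = 5.
  230 = 32*7 + 6, so a_1 = 32.
  7 = 1*6 + 1, so a_2 = 1.
  6 = 6*1 + 0, so a_3 = 6.
so x = [5; 32, 1, 6].
Convergents (p_i = a_i*p_{i-1} + p_{i-2}, q_i = a_i*q_{i-1} + q_{i-2} with p_{-2}=0, p_{-1}=1, q_{-2}=1, q_{-1}=0), until the denominator exceeds 76:
  i=0: a_0=5, p_0 = 5*1 + 0 = 5, q_0 = 5*0 + 1 = 1.
  i=1: a_1=32, p_1 = 32*5 + 1 = 161, q_1 = 32*1 + 0 = 32.
  i=2: a_2=1, p_2 = 1*161 + 5 = 166, q_2 = 1*32 + 1 = 33.
  i=3: a_3=6, p_3 = 6*166 + 161 = 1157, q_3 = 6*33 + 32 = 230.
q_3 = 230 > 76, so the last convergent with denominator <= 76 is p_2/q_2 = 166/33.
The closest fraction with denominator <= 76 is either p_2/q_2 or the intermediate fraction (k*p_2 + p_1)/(k*q_2 + q_1) with the largest k >= 1 whose denominator stays <= 76; these approach x as k grows, and every other convergent or intermediate fraction in range is farther away.
Largest k: floor((76 - q_1)/q_2) = floor((76 - 32)/33) = 1.
That gives (1*166 + 161)/(1*33 + 32) = 327/65.
Compare the errors: |x - 166/33| = |1157*33 - 166*230|/(230*33) = 1/7590, and |x - 327/65| = |1157*65 - 327*230|/(230*65) = 5/14950.
Cross-multiplying, 1*14950 = 14950 < 37950 = 5*7590, so 1/7590 is smaller: the convergent 166/33 is closer to x than 327/65.

166/33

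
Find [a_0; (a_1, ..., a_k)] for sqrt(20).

[4; (2, 8)]

Write x_i = (sqrt(20) + m_i)/d_i with (m_0, d_0) = (0, 1). a_0 = floor(sqrt(20)) = 4, since 4^2 = 16 <= 20 < 25 = 5^2.
Iterate m_{i+1} = d_i*a_i - m_i, d_{i+1} = (20 - m_{i+1}^2)/d_i, a_{i+1} = floor((a_0 + m_{i+1})/d_{i+1}):
  m_1 = 1*4 - 0 = 4, d_1 = (20 - 4^2)/1 = 4/1 = 4, a_1 = floor((4 + 4)/4) = 2.
  m_2 = 4*2 - 4 = 4, d_2 = (20 - 4^2)/4 = 4/4 = 1, a_2 = floor((4 + 4)/1) = 8.
  m_3 = 1*8 - 4 = 4, d_3 = (20 - 4^2)/1 = 4/1 = 4: (m_3, d_3) = (m_1, d_1) = (4, 4), so from here the quotients repeat a_1, a_2; the period length is 2.
Hence the expansion of sqrt(20) is a_0 = 4 followed by the repeating block 2, 8 (period 2).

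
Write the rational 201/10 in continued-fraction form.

Run the Euclidean algorithm on 201 and 10; the successive quotients are the partial quotients a_0, a_1, ... (each step inverts the fractional part left over by the previous one):
  201 = 20*10 + 1, so a_0 = 20.
  10 = 10*1 + 0, so a_1 = 10.
The remainder reaches 0 after 2 divisions, so the expansion has 2 partial quotients, read off in order.

[20; 10]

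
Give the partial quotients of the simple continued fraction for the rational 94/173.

[0; 1, 1, 5, 3, 1, 3]

Run the Euclidean algorithm on 94 and 173; the successive quotients are the partial quotients a_0, a_1, ... (each step inverts the fractional part left over by the previous one):
  94 = 0*173 + 94, so a_0 = 0.
  173 = 1*94 + 79, so a_1 = 1.
  94 = 1*79 + 15, so a_2 = 1.
  79 = 5*15 + 4, so a_3 = 5.
  15 = 3*4 + 3, so a_4 = 3.
  4 = 1*3 + 1, so a_5 = 1.
  3 = 3*1 + 0, so a_6 = 3.
The remainder reaches 0 after 7 divisions, so the expansion has 7 partial quotients, read off in order.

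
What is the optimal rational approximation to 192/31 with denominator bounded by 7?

Expand x = 192/31 as a continued fraction with the Euclidean algorithm:
  192 = 6*31 + 6, so a_0 = 6.
  31 = 5*6 + 1, so a_1 = 5.
  6 = 6*1 + 0, so a_2 = 6.
so x = [6; 5, 6].
Convergents (p_i = a_i*p_{i-1} + p_{i-2}, q_i = a_i*q_{i-1} + q_{i-2} with p_{-2}=0, p_{-1}=1, q_{-2}=1, q_{-1}=0), until the denominator exceeds 7:
  i=0: a_0=6, p_0 = 6*1 + 0 = 6, q_0 = 6*0 + 1 = 1.
  i=1: a_1=5, p_1 = 5*6 + 1 = 31, q_1 = 5*1 + 0 = 5.
  i=2: a_2=6, p_2 = 6*31 + 6 = 192, q_2 = 6*5 + 1 = 31.
q_2 = 31 > 7, so the last convergent with denominator <= 7 is p_1/q_1 = 31/5.
The closest fraction with denominator <= 7 is either p_1/q_1 or the intermediate fraction (k*p_1 + p_0)/(k*q_1 + q_0) with the largest k >= 1 whose denominator stays <= 7; these approach x as k grows, and every other convergent or intermediate fraction in range is farther away.
Largest k: floor((7 - q_0)/q_1) = floor((7 - 1)/5) = 1.
That gives (1*31 + 6)/(1*5 + 1) = 37/6.
Compare the errors: |x - 31/5| = |192*5 - 31*31|/(31*5) = 1/155, and |x - 37/6| = |192*6 - 37*31|/(31*6) = 5/186.
Cross-multiplying, 1*186 = 186 < 775 = 5*155, so 1/155 is smaller: the convergent 31/5 is closer to x than 37/6.

31/5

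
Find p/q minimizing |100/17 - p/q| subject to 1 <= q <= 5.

Expand x = 100/17 as a continued fraction with the Euclidean algorithm:
  100 = 5*17 + 15, so a_0 = 5.
  17 = 1*15 + 2, so a_1 = 1.
  15 = 7*2 + 1, so a_2 = 7.
  2 = 2*1 + 0, so a_3 = 2.
so x = [5; 1, 7, 2].
Convergents (p_i = a_i*p_{i-1} + p_{i-2}, q_i = a_i*q_{i-1} + q_{i-2} with p_{-2}=0, p_{-1}=1, q_{-2}=1, q_{-1}=0), until the denominator exceeds 5:
  i=0: a_0=5, p_0 = 5*1 + 0 = 5, q_0 = 5*0 + 1 = 1.
  i=1: a_1=1, p_1 = 1*5 + 1 = 6, q_1 = 1*1 + 0 = 1.
  i=2: a_2=7, p_2 = 7*6 + 5 = 47, q_2 = 7*1 + 1 = 8.
q_2 = 8 > 5, so the last convergent with denominator <= 5 is p_1/q_1 = 6/1.
The closest fraction with denominator <= 5 is either p_1/q_1 or the intermediate fraction (k*p_1 + p_0)/(k*q_1 + q_0) with the largest k >= 1 whose denominator stays <= 5; these approach x as k grows, and every other convergent or intermediate fraction in range is farther away.
Largest k: floor((5 - q_0)/q_1) = floor((5 - 1)/1) = 4.
That gives (4*6 + 5)/(4*1 + 1) = 29/5.
Compare the errors: |x - 6/1| = |100*1 - 6*17|/(17*1) = 2/17, and |x - 29/5| = |100*5 - 29*17|/(17*5) = 7/85.
Cross-multiplying, 7*17 = 119 < 170 = 2*85, so 7/85 is smaller: the intermediate fraction 29/5 is closer to x than 6/1.

29/5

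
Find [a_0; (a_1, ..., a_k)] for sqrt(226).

Write x_i = (sqrt(226) + m_i)/d_i with (m_0, d_0) = (0, 1). a_0 = floor(sqrt(226)) = 15, since 15^2 = 225 <= 226 < 256 = 16^2.
Iterate m_{i+1} = d_i*a_i - m_i, d_{i+1} = (226 - m_{i+1}^2)/d_i, a_{i+1} = floor((a_0 + m_{i+1})/d_{i+1}):
  m_1 = 1*15 - 0 = 15, d_1 = (226 - 15^2)/1 = 1/1 = 1, a_1 = floor((15 + 15)/1) = 30.
  m_2 = 1*30 - 15 = 15, d_2 = (226 - 15^2)/1 = 1/1 = 1: (m_2, d_2) = (m_1, d_1) = (15, 1), so from here the quotient a_1 repeats; the period length is 1.
Hence the expansion of sqrt(226) is a_0 = 15 followed by the repeating block 30 (period 1).

[15; (30)]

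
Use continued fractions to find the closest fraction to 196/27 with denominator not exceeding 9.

Expand x = 196/27 as a continued fraction with the Euclidean algorithm:
  196 = 7*27 + 7, so a_0 = 7.
  27 = 3*7 + 6, so a_1 = 3.
  7 = 1*6 + 1, so a_2 = 1.
  6 = 6*1 + 0, so a_3 = 6.
so x = [7; 3, 1, 6].
Convergents (p_i = a_i*p_{i-1} + p_{i-2}, q_i = a_i*q_{i-1} + q_{i-2} with p_{-2}=0, p_{-1}=1, q_{-2}=1, q_{-1}=0), until the denominator exceeds 9:
  i=0: a_0=7, p_0 = 7*1 + 0 = 7, q_0 = 7*0 + 1 = 1.
  i=1: a_1=3, p_1 = 3*7 + 1 = 22, q_1 = 3*1 + 0 = 3.
  i=2: a_2=1, p_2 = 1*22 + 7 = 29, q_2 = 1*3 + 1 = 4.
  i=3: a_3=6, p_3 = 6*29 + 22 = 196, q_3 = 6*4 + 3 = 27.
q_3 = 27 > 9, so the last convergent with denominator <= 9 is p_2/q_2 = 29/4.
The closest fraction with denominator <= 9 is either p_2/q_2 or the intermediate fraction (k*p_2 + p_1)/(k*q_2 + q_1) with the largest k >= 1 whose denominator stays <= 9; these approach x as k grows, and every other convergent or intermediate fraction in range is farther away.
Largest k: floor((9 - q_1)/q_2) = floor((9 - 3)/4) = 1.
That gives (1*29 + 22)/(1*4 + 3) = 51/7.
Compare the errors: |x - 29/4| = |196*4 - 29*27|/(27*4) = 1/108, and |x - 51/7| = |196*7 - 51*27|/(27*7) = 5/189.
Cross-multiplying, 1*189 = 189 < 540 = 5*108, so 1/108 is smaller: the convergent 29/4 is closer to x than 51/7.

29/4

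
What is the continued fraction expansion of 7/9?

[0; 1, 3, 2]

Run the Euclidean algorithm on 7 and 9; the successive quotients are the partial quotients a_0, a_1, ... (each step inverts the fractional part left over by the previous one):
  7 = 0*9 + 7, so a_0 = 0.
  9 = 1*7 + 2, so a_1 = 1.
  7 = 3*2 + 1, so a_2 = 3.
  2 = 2*1 + 0, so a_3 = 2.
The remainder reaches 0 after 4 divisions, so the expansion has 4 partial quotients, read off in order.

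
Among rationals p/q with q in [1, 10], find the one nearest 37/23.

Expand x = 37/23 as a continued fraction with the Euclidean algorithm:
  37 = 1*23 + 14, so a_0 = 1.
  23 = 1*14 + 9, so a_1 = 1.
  14 = 1*9 + 5, so a_2 = 1.
  9 = 1*5 + 4, so a_3 = 1.
  5 = 1*4 + 1, so a_4 = 1.
  4 = 4*1 + 0, so a_5 = 4.
so x = [1; 1, 1, 1, 1, 4].
Convergents (p_i = a_i*p_{i-1} + p_{i-2}, q_i = a_i*q_{i-1} + q_{i-2} with p_{-2}=0, p_{-1}=1, q_{-2}=1, q_{-1}=0), until the denominator exceeds 10:
  i=0: a_0=1, p_0 = 1*1 + 0 = 1, q_0 = 1*0 + 1 = 1.
  i=1: a_1=1, p_1 = 1*1 + 1 = 2, q_1 = 1*1 + 0 = 1.
  i=2: a_2=1, p_2 = 1*2 + 1 = 3, q_2 = 1*1 + 1 = 2.
  i=3: a_3=1, p_3 = 1*3 + 2 = 5, q_3 = 1*2 + 1 = 3.
  i=4: a_4=1, p_4 = 1*5 + 3 = 8, q_4 = 1*3 + 2 = 5.
  i=5: a_5=4, p_5 = 4*8 + 5 = 37, q_5 = 4*5 + 3 = 23.
q_5 = 23 > 10, so the last convergent with denominator <= 10 is p_4/q_4 = 8/5.
The closest fraction with denominator <= 10 is either p_4/q_4 or the intermediate fraction (k*p_4 + p_3)/(k*q_4 + q_3) with the largest k >= 1 whose denominator stays <= 10; these approach x as k grows, and every other convergent or intermediate fraction in range is farther away.
Largest k: floor((10 - q_3)/q_4) = floor((10 - 3)/5) = 1.
That gives (1*8 + 5)/(1*5 + 3) = 13/8.
Compare the errors: |x - 8/5| = |37*5 - 8*23|/(23*5) = 1/115, and |x - 13/8| = |37*8 - 13*23|/(23*8) = 3/184.
Cross-multiplying, 1*184 = 184 < 345 = 3*115, so 1/115 is smaller: the convergent 8/5 is closer to x than 13/8.

8/5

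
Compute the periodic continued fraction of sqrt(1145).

Write x_i = (sqrt(1145) + m_i)/d_i with (m_0, d_0) = (0, 1). a_0 = floor(sqrt(1145)) = 33, since 33^2 = 1089 <= 1145 < 1156 = 34^2.
Iterate m_{i+1} = d_i*a_i - m_i, d_{i+1} = (1145 - m_{i+1}^2)/d_i, a_{i+1} = floor((a_0 + m_{i+1})/d_{i+1}):
  m_1 = 1*33 - 0 = 33, d_1 = (1145 - 33^2)/1 = 56/1 = 56, a_1 = floor((33 + 33)/56) = 1.
  m_2 = 56*1 - 33 = 23, d_2 = (1145 - 23^2)/56 = 616/56 = 11, a_2 = floor((33 + 23)/11) = 5.
  m_3 = 11*5 - 23 = 32, d_3 = (1145 - 32^2)/11 = 121/11 = 11, a_3 = floor((33 + 32)/11) = 5.
  m_4 = 11*5 - 32 = 23, d_4 = (1145 - 23^2)/11 = 616/11 = 56, a_4 = floor((33 + 23)/56) = 1.
  m_5 = 56*1 - 23 = 33, d_5 = (1145 - 33^2)/56 = 56/56 = 1, a_5 = floor((33 + 33)/1) = 66.
  m_6 = 1*66 - 33 = 33, d_6 = (1145 - 33^2)/1 = 56/1 = 56: (m_6, d_6) = (m_1, d_1) = (33, 56), so from here the quotients repeat a_1, ..., a_5; the period length is 5.
Hence the expansion of sqrt(1145) is a_0 = 33 followed by the repeating block 1, 5, 5, 1, 66 (period 5).

[33; (1, 5, 5, 1, 66)]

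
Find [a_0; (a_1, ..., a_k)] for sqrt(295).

[17; (5, 1, 2, 3, 2, 6, 2, 3, 2, 1, 5, 34)]

Write x_i = (sqrt(295) + m_i)/d_i with (m_0, d_0) = (0, 1). a_0 = floor(sqrt(295)) = 17, since 17^2 = 289 <= 295 < 324 = 18^2.
Iterate m_{i+1} = d_i*a_i - m_i, d_{i+1} = (295 - m_{i+1}^2)/d_i, a_{i+1} = floor((a_0 + m_{i+1})/d_{i+1}):
  m_1 = 1*17 - 0 = 17, d_1 = (295 - 17^2)/1 = 6/1 = 6, a_1 = floor((17 + 17)/6) = 5.
  m_2 = 6*5 - 17 = 13, d_2 = (295 - 13^2)/6 = 126/6 = 21, a_2 = floor((17 + 13)/21) = 1.
  m_3 = 21*1 - 13 = 8, d_3 = (295 - 8^2)/21 = 231/21 = 11, a_3 = floor((17 + 8)/11) = 2.
  m_4 = 11*2 - 8 = 14, d_4 = (295 - 14^2)/11 = 99/11 = 9, a_4 = floor((17 + 14)/9) = 3.
  m_5 = 9*3 - 14 = 13, d_5 = (295 - 13^2)/9 = 126/9 = 14, a_5 = floor((17 + 13)/14) = 2.
  m_6 = 14*2 - 13 = 15, d_6 = (295 - 15^2)/14 = 70/14 = 5, a_6 = floor((17 + 15)/5) = 6.
  m_7 = 5*6 - 15 = 15, d_7 = (295 - 15^2)/5 = 70/5 = 14, a_7 = floor((17 + 15)/14) = 2.
  m_8 = 14*2 - 15 = 13, d_8 = (295 - 13^2)/14 = 126/14 = 9, a_8 = floor((17 + 13)/9) = 3.
  m_9 = 9*3 - 13 = 14, d_9 = (295 - 14^2)/9 = 99/9 = 11, a_9 = floor((17 + 14)/11) = 2.
  m_10 = 11*2 - 14 = 8, d_10 = (295 - 8^2)/11 = 231/11 = 21, a_10 = floor((17 + 8)/21) = 1.
  m_11 = 21*1 - 8 = 13, d_11 = (295 - 13^2)/21 = 126/21 = 6, a_11 = floor((17 + 13)/6) = 5.
  m_12 = 6*5 - 13 = 17, d_12 = (295 - 17^2)/6 = 6/6 = 1, a_12 = floor((17 + 17)/1) = 34.
  m_13 = 1*34 - 17 = 17, d_13 = (295 - 17^2)/1 = 6/1 = 6: (m_13, d_13) = (m_1, d_1) = (17, 6), so from here the quotients repeat a_1, ..., a_12; the period length is 12.
Hence the expansion of sqrt(295) is a_0 = 17 followed by the repeating block 5, 1, 2, 3, 2, 6, 2, 3, 2, 1, 5, 34 (period 12).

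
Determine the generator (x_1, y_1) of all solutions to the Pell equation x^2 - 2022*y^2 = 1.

(x, y) = (1349, 30)

First expand sqrt(2022) as a continued fraction. With x_i = (sqrt(2022) + m_i)/d_i and (m_0, d_0) = (0, 1): a_0 = floor(sqrt(2022)) = 44, since 44^2 = 1936 <= 2022 < 2025 = 45^2.
Iterate m_{i+1} = d_i*a_i - m_i, d_{i+1} = (2022 - m_{i+1}^2)/d_i, a_{i+1} = floor((a_0 + m_{i+1})/d_{i+1}):
  m_1 = 1*44 - 0 = 44, d_1 = (2022 - 44^2)/1 = 86/1 = 86, a_1 = floor((44 + 44)/86) = 1.
  m_2 = 86*1 - 44 = 42, d_2 = (2022 - 42^2)/86 = 258/86 = 3, a_2 = floor((44 + 42)/3) = 28.
  m_3 = 3*28 - 42 = 42, d_3 = (2022 - 42^2)/3 = 258/3 = 86, a_3 = floor((44 + 42)/86) = 1.
  m_4 = 86*1 - 42 = 44, d_4 = (2022 - 44^2)/86 = 86/86 = 1, a_4 = floor((44 + 44)/1) = 88.
  m_5 = 1*88 - 44 = 44, d_5 = (2022 - 44^2)/1 = 86/1 = 86: (m_5, d_5) = (m_1, d_1) = (44, 86), so from here the quotients repeat a_1, ..., a_4; the period length is 4.
So sqrt(2022) = [44; (1, 28, 1, 88)] with period length k = 4.
k is even, so the fundamental solution of x^2 - 2022y^2 = 1 is (p_{k-1}, q_{k-1}) = (p_3, q_3); compute convergents through index 3.
Convergents (p_i = a_i*p_{i-1} + p_{i-2}, q_i = a_i*q_{i-1} + q_{i-2} with p_{-2}=0, p_{-1}=1, q_{-2}=1, q_{-1}=0):
  i=0: a_0=44, p_0 = 44*1 + 0 = 44, q_0 = 44*0 + 1 = 1.
  i=1: a_1=1, p_1 = 1*44 + 1 = 45, q_1 = 1*1 + 0 = 1.
  i=2: a_2=28, p_2 = 28*45 + 44 = 1304, q_2 = 28*1 + 1 = 29.
  i=3: a_3=1, p_3 = 1*1304 + 45 = 1349, q_3 = 1*29 + 1 = 30.
Check: 1349^2 - 2022*30^2 = 1819801 - 1819800 = 1, so (x, y) = (1349, 30) solves the equation, and by the theorem it is the least positive solution.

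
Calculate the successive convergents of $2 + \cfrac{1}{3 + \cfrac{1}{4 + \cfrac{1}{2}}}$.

Using the convergent recurrence p_i = a_i*p_{i-1} + p_{i-2}, q_i = a_i*q_{i-1} + q_{i-2} with p_{-2}=0, p_{-1}=1, q_{-2}=1, q_{-1}=0:
  i=0: a_0=2, p_0 = 2*1 + 0 = 2, q_0 = 2*0 + 1 = 1.
  i=1: a_1=3, p_1 = 3*2 + 1 = 7, q_1 = 3*1 + 0 = 3.
  i=2: a_2=4, p_2 = 4*7 + 2 = 30, q_2 = 4*3 + 1 = 13.
  i=3: a_3=2, p_3 = 2*30 + 7 = 67, q_3 = 2*13 + 3 = 29.

2/1, 7/3, 30/13, 67/29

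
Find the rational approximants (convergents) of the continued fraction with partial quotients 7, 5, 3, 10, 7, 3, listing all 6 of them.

Using the convergent recurrence p_i = a_i*p_{i-1} + p_{i-2}, q_i = a_i*q_{i-1} + q_{i-2} with p_{-2}=0, p_{-1}=1, q_{-2}=1, q_{-1}=0:
  i=0: a_0=7, p_0 = 7*1 + 0 = 7, q_0 = 7*0 + 1 = 1.
  i=1: a_1=5, p_1 = 5*7 + 1 = 36, q_1 = 5*1 + 0 = 5.
  i=2: a_2=3, p_2 = 3*36 + 7 = 115, q_2 = 3*5 + 1 = 16.
  i=3: a_3=10, p_3 = 10*115 + 36 = 1186, q_3 = 10*16 + 5 = 165.
  i=4: a_4=7, p_4 = 7*1186 + 115 = 8417, q_4 = 7*165 + 16 = 1171.
  i=5: a_5=3, p_5 = 3*8417 + 1186 = 26437, q_5 = 3*1171 + 165 = 3678.

7/1, 36/5, 115/16, 1186/165, 8417/1171, 26437/3678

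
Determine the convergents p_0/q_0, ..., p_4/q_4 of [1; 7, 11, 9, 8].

Using the convergent recurrence p_i = a_i*p_{i-1} + p_{i-2}, q_i = a_i*q_{i-1} + q_{i-2} with p_{-2}=0, p_{-1}=1, q_{-2}=1, q_{-1}=0:
  i=0: a_0=1, p_0 = 1*1 + 0 = 1, q_0 = 1*0 + 1 = 1.
  i=1: a_1=7, p_1 = 7*1 + 1 = 8, q_1 = 7*1 + 0 = 7.
  i=2: a_2=11, p_2 = 11*8 + 1 = 89, q_2 = 11*7 + 1 = 78.
  i=3: a_3=9, p_3 = 9*89 + 8 = 809, q_3 = 9*78 + 7 = 709.
  i=4: a_4=8, p_4 = 8*809 + 89 = 6561, q_4 = 8*709 + 78 = 5750.

1/1, 8/7, 89/78, 809/709, 6561/5750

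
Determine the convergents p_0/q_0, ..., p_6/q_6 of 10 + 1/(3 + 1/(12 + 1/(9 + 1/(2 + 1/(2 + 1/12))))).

Using the convergent recurrence p_i = a_i*p_{i-1} + p_{i-2}, q_i = a_i*q_{i-1} + q_{i-2} with p_{-2}=0, p_{-1}=1, q_{-2}=1, q_{-1}=0:
  i=0: a_0=10, p_0 = 10*1 + 0 = 10, q_0 = 10*0 + 1 = 1.
  i=1: a_1=3, p_1 = 3*10 + 1 = 31, q_1 = 3*1 + 0 = 3.
  i=2: a_2=12, p_2 = 12*31 + 10 = 382, q_2 = 12*3 + 1 = 37.
  i=3: a_3=9, p_3 = 9*382 + 31 = 3469, q_3 = 9*37 + 3 = 336.
  i=4: a_4=2, p_4 = 2*3469 + 382 = 7320, q_4 = 2*336 + 37 = 709.
  i=5: a_5=2, p_5 = 2*7320 + 3469 = 18109, q_5 = 2*709 + 336 = 1754.
  i=6: a_6=12, p_6 = 12*18109 + 7320 = 224628, q_6 = 12*1754 + 709 = 21757.

10/1, 31/3, 382/37, 3469/336, 7320/709, 18109/1754, 224628/21757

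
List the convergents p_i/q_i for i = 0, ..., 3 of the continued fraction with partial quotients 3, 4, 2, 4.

3/1, 13/4, 29/9, 129/40

Using the convergent recurrence p_i = a_i*p_{i-1} + p_{i-2}, q_i = a_i*q_{i-1} + q_{i-2} with p_{-2}=0, p_{-1}=1, q_{-2}=1, q_{-1}=0:
  i=0: a_0=3, p_0 = 3*1 + 0 = 3, q_0 = 3*0 + 1 = 1.
  i=1: a_1=4, p_1 = 4*3 + 1 = 13, q_1 = 4*1 + 0 = 4.
  i=2: a_2=2, p_2 = 2*13 + 3 = 29, q_2 = 2*4 + 1 = 9.
  i=3: a_3=4, p_3 = 4*29 + 13 = 129, q_3 = 4*9 + 4 = 40.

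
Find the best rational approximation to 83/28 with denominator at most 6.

Expand x = 83/28 as a continued fraction with the Euclidean algorithm:
  83 = 2*28 + 27, so a_0 = 2.
  28 = 1*27 + 1, so a_1 = 1.
  27 = 27*1 + 0, so a_2 = 27.
so x = [2; 1, 27].
Convergents (p_i = a_i*p_{i-1} + p_{i-2}, q_i = a_i*q_{i-1} + q_{i-2} with p_{-2}=0, p_{-1}=1, q_{-2}=1, q_{-1}=0), until the denominator exceeds 6:
  i=0: a_0=2, p_0 = 2*1 + 0 = 2, q_0 = 2*0 + 1 = 1.
  i=1: a_1=1, p_1 = 1*2 + 1 = 3, q_1 = 1*1 + 0 = 1.
  i=2: a_2=27, p_2 = 27*3 + 2 = 83, q_2 = 27*1 + 1 = 28.
q_2 = 28 > 6, so the last convergent with denominator <= 6 is p_1/q_1 = 3/1.
The closest fraction with denominator <= 6 is either p_1/q_1 or the intermediate fraction (k*p_1 + p_0)/(k*q_1 + q_0) with the largest k >= 1 whose denominator stays <= 6; these approach x as k grows, and every other convergent or intermediate fraction in range is farther away.
Largest k: floor((6 - q_0)/q_1) = floor((6 - 1)/1) = 5.
That gives (5*3 + 2)/(5*1 + 1) = 17/6.
Compare the errors: |x - 3/1| = |83*1 - 3*28|/(28*1) = 1/28, and |x - 17/6| = |83*6 - 17*28|/(28*6) = 22/168.
Cross-multiplying, 1*168 = 168 < 616 = 22*28, so 1/28 is smaller: the convergent 3/1 is closer to x than 17/6.

3/1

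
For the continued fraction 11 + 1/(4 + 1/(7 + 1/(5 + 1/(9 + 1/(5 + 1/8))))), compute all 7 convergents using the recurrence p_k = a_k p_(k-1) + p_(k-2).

11/1, 45/4, 326/29, 1675/149, 15401/1370, 78680/6999, 644841/57362

Using the convergent recurrence p_i = a_i*p_{i-1} + p_{i-2}, q_i = a_i*q_{i-1} + q_{i-2} with p_{-2}=0, p_{-1}=1, q_{-2}=1, q_{-1}=0:
  i=0: a_0=11, p_0 = 11*1 + 0 = 11, q_0 = 11*0 + 1 = 1.
  i=1: a_1=4, p_1 = 4*11 + 1 = 45, q_1 = 4*1 + 0 = 4.
  i=2: a_2=7, p_2 = 7*45 + 11 = 326, q_2 = 7*4 + 1 = 29.
  i=3: a_3=5, p_3 = 5*326 + 45 = 1675, q_3 = 5*29 + 4 = 149.
  i=4: a_4=9, p_4 = 9*1675 + 326 = 15401, q_4 = 9*149 + 29 = 1370.
  i=5: a_5=5, p_5 = 5*15401 + 1675 = 78680, q_5 = 5*1370 + 149 = 6999.
  i=6: a_6=8, p_6 = 8*78680 + 15401 = 644841, q_6 = 8*6999 + 1370 = 57362.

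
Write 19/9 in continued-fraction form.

[2; 9]

Run the Euclidean algorithm on 19 and 9; the successive quotients are the partial quotients a_0, a_1, ... (each step inverts the fractional part left over by the previous one):
  19 = 2*9 + 1, so a_0 = 2.
  9 = 9*1 + 0, so a_1 = 9.
The remainder reaches 0 after 2 divisions, so the expansion has 2 partial quotients, read off in order.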